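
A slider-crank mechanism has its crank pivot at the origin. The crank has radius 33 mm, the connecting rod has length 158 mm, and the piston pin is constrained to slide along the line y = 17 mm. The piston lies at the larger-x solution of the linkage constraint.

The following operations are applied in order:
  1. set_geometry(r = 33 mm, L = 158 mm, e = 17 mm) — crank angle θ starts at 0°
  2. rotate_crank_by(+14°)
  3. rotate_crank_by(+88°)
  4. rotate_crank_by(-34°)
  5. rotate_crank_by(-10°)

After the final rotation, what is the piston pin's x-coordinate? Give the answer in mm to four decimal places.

set_geometry: r = 33 mm, L = 158 mm, e = 17 mm; θ ← 0°
rotate_crank_by(+14°): θ ← 0° +14° = 14°
rotate_crank_by(+88°): θ ← 14° +88° = 102°
rotate_crank_by(-34°): θ ← 102° -34° = 68°
rotate_crank_by(-10°): θ ← 68° -10° = 58°
crank pin P = (r cos θ, r sin θ) = (17.487336, 27.985587)
h = r sin θ − e = 27.985587 − 17 = 10.985587
x = r cos θ + √(L² − h²) = 17.487336 + √(24964.0 − 120.6831) = 17.487336 + 157.617629 = 175.104964

175.1050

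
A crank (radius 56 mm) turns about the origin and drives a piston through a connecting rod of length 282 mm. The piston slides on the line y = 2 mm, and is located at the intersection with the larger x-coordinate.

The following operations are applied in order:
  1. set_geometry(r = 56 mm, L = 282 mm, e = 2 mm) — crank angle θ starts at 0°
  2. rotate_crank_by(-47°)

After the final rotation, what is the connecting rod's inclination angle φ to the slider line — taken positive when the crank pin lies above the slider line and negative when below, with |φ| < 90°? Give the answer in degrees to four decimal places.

-8.7617

set_geometry: r = 56 mm, L = 282 mm, e = 2 mm; θ ← 0°
rotate_crank_by(-47°): θ ← 0° -47° = -47°
crank pin P = (r cos θ, r sin θ) = (38.191908, -40.955807)
h = r sin θ − e = -40.955807 − 2 = -42.955807
sin φ = h / L = -42.955807 / 282 = -0.15232556
φ = arcsin(-0.15232556) = -8.761720°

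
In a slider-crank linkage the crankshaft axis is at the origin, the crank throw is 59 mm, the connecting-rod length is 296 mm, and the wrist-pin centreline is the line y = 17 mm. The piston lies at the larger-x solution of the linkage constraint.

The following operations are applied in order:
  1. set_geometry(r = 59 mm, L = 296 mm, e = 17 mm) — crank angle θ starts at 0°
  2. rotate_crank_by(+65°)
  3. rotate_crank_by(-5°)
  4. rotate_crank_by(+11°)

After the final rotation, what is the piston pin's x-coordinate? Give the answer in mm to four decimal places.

set_geometry: r = 59 mm, L = 296 mm, e = 17 mm; θ ← 0°
rotate_crank_by(+65°): θ ← 0° +65° = 65°
rotate_crank_by(-5°): θ ← 65° -5° = 60°
rotate_crank_by(+11°): θ ← 60° +11° = 71°
crank pin P = (r cos θ, r sin θ) = (19.208521, 55.785596)
h = r sin θ − e = 55.785596 − 17 = 38.785596
x = r cos θ + √(L² − h²) = 19.208521 + √(87616.0 − 1504.3225) = 19.208521 + 293.447913 = 312.656434

312.6564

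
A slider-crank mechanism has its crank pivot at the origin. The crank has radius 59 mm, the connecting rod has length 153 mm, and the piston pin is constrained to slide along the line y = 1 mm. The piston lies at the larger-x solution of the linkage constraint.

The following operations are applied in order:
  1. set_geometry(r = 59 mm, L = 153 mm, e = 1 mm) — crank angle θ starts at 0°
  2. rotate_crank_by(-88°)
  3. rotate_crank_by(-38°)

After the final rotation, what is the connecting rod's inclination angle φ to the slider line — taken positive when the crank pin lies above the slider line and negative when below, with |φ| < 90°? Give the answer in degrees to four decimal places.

-18.5728

set_geometry: r = 59 mm, L = 153 mm, e = 1 mm; θ ← 0°
rotate_crank_by(-88°): θ ← 0° -88° = -88°
rotate_crank_by(-38°): θ ← -88° -38° = -126°
crank pin P = (r cos θ, r sin θ) = (-34.679330, -47.732003)
h = r sin θ − e = -47.732003 − 1 = -48.732003
sin φ = h / L = -48.732003 / 153 = -0.31850982
φ = arcsin(-0.31850982) = -18.572829°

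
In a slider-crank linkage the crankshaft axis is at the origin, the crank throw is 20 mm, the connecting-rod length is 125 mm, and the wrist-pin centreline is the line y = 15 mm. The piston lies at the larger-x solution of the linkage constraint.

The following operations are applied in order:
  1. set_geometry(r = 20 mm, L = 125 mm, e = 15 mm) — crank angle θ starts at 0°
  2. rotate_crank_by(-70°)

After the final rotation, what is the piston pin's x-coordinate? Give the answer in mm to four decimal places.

set_geometry: r = 20 mm, L = 125 mm, e = 15 mm; θ ← 0°
rotate_crank_by(-70°): θ ← 0° -70° = -70°
crank pin P = (r cos θ, r sin θ) = (6.840403, -18.793852)
h = r sin θ − e = -18.793852 − 15 = -33.793852
x = r cos θ + √(L² − h²) = 6.840403 + √(15625.0 − 1142.0245) = 6.840403 + 120.345235 = 127.185638

127.1856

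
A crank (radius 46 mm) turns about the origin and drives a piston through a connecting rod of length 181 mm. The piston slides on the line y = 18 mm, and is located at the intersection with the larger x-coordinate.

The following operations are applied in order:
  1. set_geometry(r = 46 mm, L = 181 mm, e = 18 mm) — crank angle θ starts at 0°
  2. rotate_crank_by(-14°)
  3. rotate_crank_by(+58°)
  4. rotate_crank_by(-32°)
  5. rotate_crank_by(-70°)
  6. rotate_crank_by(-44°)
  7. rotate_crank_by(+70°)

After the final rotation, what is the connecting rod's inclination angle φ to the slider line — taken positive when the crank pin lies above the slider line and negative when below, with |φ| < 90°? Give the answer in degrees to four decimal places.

-13.5399

set_geometry: r = 46 mm, L = 181 mm, e = 18 mm; θ ← 0°
rotate_crank_by(-14°): θ ← 0° -14° = -14°
rotate_crank_by(+58°): θ ← -14° +58° = 44°
rotate_crank_by(-32°): θ ← 44° -32° = 12°
rotate_crank_by(-70°): θ ← 12° -70° = -58°
rotate_crank_by(-44°): θ ← -58° -44° = -102°
rotate_crank_by(+70°): θ ← -102° +70° = -32°
crank pin P = (r cos θ, r sin θ) = (39.010212, -24.376286)
h = r sin θ − e = -24.376286 − 18 = -42.376286
sin φ = h / L = -42.376286 / 181 = -0.23412313
φ = arcsin(-0.23412313) = -13.539940°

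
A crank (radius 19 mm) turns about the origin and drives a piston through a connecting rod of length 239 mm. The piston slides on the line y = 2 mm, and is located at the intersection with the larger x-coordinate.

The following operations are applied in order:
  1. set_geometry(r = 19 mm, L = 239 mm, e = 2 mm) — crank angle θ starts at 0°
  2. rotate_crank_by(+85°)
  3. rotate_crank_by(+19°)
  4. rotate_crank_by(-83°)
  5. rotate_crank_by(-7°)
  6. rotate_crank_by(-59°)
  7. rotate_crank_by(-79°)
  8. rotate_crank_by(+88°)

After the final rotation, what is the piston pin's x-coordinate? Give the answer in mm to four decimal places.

254.0083

set_geometry: r = 19 mm, L = 239 mm, e = 2 mm; θ ← 0°
rotate_crank_by(+85°): θ ← 0° +85° = 85°
rotate_crank_by(+19°): θ ← 85° +19° = 104°
rotate_crank_by(-83°): θ ← 104° -83° = 21°
rotate_crank_by(-7°): θ ← 21° -7° = 14°
rotate_crank_by(-59°): θ ← 14° -59° = -45°
rotate_crank_by(-79°): θ ← -45° -79° = -124°
rotate_crank_by(+88°): θ ← -124° +88° = -36°
crank pin P = (r cos θ, r sin θ) = (15.371323, -11.167920)
h = r sin θ − e = -11.167920 − 2 = -13.167920
x = r cos θ + √(L² − h²) = 15.371323 + √(57121.0 − 173.3941) = 15.371323 + 238.636975 = 254.008298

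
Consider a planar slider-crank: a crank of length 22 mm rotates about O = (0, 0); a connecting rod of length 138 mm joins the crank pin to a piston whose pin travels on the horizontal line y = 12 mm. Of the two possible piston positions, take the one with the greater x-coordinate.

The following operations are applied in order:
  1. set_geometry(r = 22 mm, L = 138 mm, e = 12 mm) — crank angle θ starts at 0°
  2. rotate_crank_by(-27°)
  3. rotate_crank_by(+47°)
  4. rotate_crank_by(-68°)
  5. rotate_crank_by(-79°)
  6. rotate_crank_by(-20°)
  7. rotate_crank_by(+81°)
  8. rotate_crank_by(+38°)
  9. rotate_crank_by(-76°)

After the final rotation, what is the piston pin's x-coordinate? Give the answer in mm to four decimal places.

set_geometry: r = 22 mm, L = 138 mm, e = 12 mm; θ ← 0°
rotate_crank_by(-27°): θ ← 0° -27° = -27°
rotate_crank_by(+47°): θ ← -27° +47° = 20°
rotate_crank_by(-68°): θ ← 20° -68° = -48°
rotate_crank_by(-79°): θ ← -48° -79° = -127°
rotate_crank_by(-20°): θ ← -127° -20° = -147°
rotate_crank_by(+81°): θ ← -147° +81° = -66°
rotate_crank_by(+38°): θ ← -66° +38° = -28°
rotate_crank_by(-76°): θ ← -28° -76° = -104°
crank pin P = (r cos θ, r sin θ) = (-5.322282, -21.346506)
h = r sin θ − e = -21.346506 − 12 = -33.346506
x = r cos θ + √(L² − h²) = -5.322282 + √(19044.0 − 1111.9895) = -5.322282 + 133.910457 = 128.588175

128.5882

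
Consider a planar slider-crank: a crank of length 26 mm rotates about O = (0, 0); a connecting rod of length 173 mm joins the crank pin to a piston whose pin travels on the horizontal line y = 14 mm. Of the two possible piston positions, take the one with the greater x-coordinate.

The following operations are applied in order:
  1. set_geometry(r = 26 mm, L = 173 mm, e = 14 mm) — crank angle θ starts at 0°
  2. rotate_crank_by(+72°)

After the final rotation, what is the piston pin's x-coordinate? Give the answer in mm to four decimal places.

180.7015

set_geometry: r = 26 mm, L = 173 mm, e = 14 mm; θ ← 0°
rotate_crank_by(+72°): θ ← 0° +72° = 72°
crank pin P = (r cos θ, r sin θ) = (8.034442, 24.727469)
h = r sin θ − e = 24.727469 − 14 = 10.727469
x = r cos θ + √(L² − h²) = 8.034442 + √(29929.0 − 115.0786) = 8.034442 + 172.667083 = 180.701524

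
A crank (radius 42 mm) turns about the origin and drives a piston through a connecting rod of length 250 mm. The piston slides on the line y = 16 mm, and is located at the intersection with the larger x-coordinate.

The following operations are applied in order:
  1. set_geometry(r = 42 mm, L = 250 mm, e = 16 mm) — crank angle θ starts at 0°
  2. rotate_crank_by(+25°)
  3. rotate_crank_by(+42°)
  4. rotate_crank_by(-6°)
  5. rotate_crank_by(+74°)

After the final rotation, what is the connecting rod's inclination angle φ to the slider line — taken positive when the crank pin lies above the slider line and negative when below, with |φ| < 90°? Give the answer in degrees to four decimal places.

set_geometry: r = 42 mm, L = 250 mm, e = 16 mm; θ ← 0°
rotate_crank_by(+25°): θ ← 0° +25° = 25°
rotate_crank_by(+42°): θ ← 25° +42° = 67°
rotate_crank_by(-6°): θ ← 67° -6° = 61°
rotate_crank_by(+74°): θ ← 61° +74° = 135°
crank pin P = (r cos θ, r sin θ) = (-29.698485, 29.698485)
h = r sin θ − e = 29.698485 − 16 = 13.698485
sin φ = h / L = 13.698485 / 250 = 0.05479394
φ = arcsin(0.05479394) = 3.141035°

3.1410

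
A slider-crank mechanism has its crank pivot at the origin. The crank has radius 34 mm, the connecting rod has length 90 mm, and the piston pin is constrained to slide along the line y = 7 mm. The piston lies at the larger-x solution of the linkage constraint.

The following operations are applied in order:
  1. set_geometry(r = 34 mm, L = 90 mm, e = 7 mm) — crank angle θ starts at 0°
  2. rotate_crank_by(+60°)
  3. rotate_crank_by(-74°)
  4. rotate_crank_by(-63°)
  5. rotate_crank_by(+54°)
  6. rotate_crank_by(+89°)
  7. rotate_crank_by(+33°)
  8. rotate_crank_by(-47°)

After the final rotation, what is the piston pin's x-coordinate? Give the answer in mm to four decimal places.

108.7292

set_geometry: r = 34 mm, L = 90 mm, e = 7 mm; θ ← 0°
rotate_crank_by(+60°): θ ← 0° +60° = 60°
rotate_crank_by(-74°): θ ← 60° -74° = -14°
rotate_crank_by(-63°): θ ← -14° -63° = -77°
rotate_crank_by(+54°): θ ← -77° +54° = -23°
rotate_crank_by(+89°): θ ← -23° +89° = 66°
rotate_crank_by(+33°): θ ← 66° +33° = 99°
rotate_crank_by(-47°): θ ← 99° -47° = 52°
crank pin P = (r cos θ, r sin θ) = (20.932490, 26.792366)
h = r sin θ − e = 26.792366 − 7 = 19.792366
x = r cos θ + √(L² − h²) = 20.932490 + √(8100.0 − 391.7377) = 20.932490 + 87.796710 = 108.729200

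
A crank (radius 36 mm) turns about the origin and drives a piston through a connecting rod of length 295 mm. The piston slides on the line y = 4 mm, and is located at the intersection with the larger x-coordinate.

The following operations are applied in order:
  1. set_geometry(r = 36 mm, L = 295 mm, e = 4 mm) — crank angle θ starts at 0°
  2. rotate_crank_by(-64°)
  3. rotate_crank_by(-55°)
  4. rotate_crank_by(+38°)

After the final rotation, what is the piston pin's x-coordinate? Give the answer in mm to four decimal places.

set_geometry: r = 36 mm, L = 295 mm, e = 4 mm; θ ← 0°
rotate_crank_by(-64°): θ ← 0° -64° = -64°
rotate_crank_by(-55°): θ ← -64° -55° = -119°
rotate_crank_by(+38°): θ ← -119° +38° = -81°
crank pin P = (r cos θ, r sin θ) = (5.631641, -35.556780)
h = r sin θ − e = -35.556780 − 4 = -39.556780
x = r cos θ + √(L² − h²) = 5.631641 + √(87025.0 − 1564.7389) = 5.631641 + 292.335870 = 297.967511

297.9675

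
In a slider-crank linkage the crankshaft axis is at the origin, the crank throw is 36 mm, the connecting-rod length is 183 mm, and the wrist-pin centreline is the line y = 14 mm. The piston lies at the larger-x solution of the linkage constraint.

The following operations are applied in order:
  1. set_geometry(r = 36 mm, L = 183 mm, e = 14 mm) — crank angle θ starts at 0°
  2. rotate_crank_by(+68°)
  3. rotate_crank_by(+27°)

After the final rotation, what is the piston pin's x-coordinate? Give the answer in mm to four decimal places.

178.5517

set_geometry: r = 36 mm, L = 183 mm, e = 14 mm; θ ← 0°
rotate_crank_by(+68°): θ ← 0° +68° = 68°
rotate_crank_by(+27°): θ ← 68° +27° = 95°
crank pin P = (r cos θ, r sin θ) = (-3.137607, 35.863009)
h = r sin θ − e = 35.863009 − 14 = 21.863009
x = r cos θ + √(L² − h²) = -3.137607 + √(33489.0 − 477.9912) = -3.137607 + 181.689320 = 178.551713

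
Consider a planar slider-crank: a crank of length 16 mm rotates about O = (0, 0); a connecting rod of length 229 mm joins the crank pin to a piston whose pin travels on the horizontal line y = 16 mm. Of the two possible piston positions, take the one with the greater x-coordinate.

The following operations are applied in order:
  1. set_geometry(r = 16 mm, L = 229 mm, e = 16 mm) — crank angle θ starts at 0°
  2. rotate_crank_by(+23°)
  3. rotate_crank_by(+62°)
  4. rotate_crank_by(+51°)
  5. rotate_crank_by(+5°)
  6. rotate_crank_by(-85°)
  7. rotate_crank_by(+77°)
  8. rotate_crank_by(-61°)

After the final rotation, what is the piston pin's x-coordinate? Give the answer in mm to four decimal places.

set_geometry: r = 16 mm, L = 229 mm, e = 16 mm; θ ← 0°
rotate_crank_by(+23°): θ ← 0° +23° = 23°
rotate_crank_by(+62°): θ ← 23° +62° = 85°
rotate_crank_by(+51°): θ ← 85° +51° = 136°
rotate_crank_by(+5°): θ ← 136° +5° = 141°
rotate_crank_by(-85°): θ ← 141° -85° = 56°
rotate_crank_by(+77°): θ ← 56° +77° = 133°
rotate_crank_by(-61°): θ ← 133° -61° = 72°
crank pin P = (r cos θ, r sin θ) = (4.944272, 15.216904)
h = r sin θ − e = 15.216904 − 16 = -0.783096
x = r cos θ + √(L² − h²) = 4.944272 + √(52441.0 − 0.6132) = 4.944272 + 228.998661 = 233.942933

233.9429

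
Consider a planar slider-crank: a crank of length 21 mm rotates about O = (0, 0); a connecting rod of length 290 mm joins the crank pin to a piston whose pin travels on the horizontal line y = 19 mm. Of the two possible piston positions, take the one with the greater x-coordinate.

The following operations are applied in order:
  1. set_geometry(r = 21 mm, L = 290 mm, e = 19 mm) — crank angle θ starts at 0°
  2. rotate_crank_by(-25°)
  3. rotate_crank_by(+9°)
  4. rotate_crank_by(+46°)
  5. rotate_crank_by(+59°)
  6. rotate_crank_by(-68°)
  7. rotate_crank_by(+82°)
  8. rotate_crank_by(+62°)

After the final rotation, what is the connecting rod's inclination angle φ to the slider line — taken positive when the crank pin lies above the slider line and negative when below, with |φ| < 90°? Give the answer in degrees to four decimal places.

-2.6810

set_geometry: r = 21 mm, L = 290 mm, e = 19 mm; θ ← 0°
rotate_crank_by(-25°): θ ← 0° -25° = -25°
rotate_crank_by(+9°): θ ← -25° +9° = -16°
rotate_crank_by(+46°): θ ← -16° +46° = 30°
rotate_crank_by(+59°): θ ← 30° +59° = 89°
rotate_crank_by(-68°): θ ← 89° -68° = 21°
rotate_crank_by(+82°): θ ← 21° +82° = 103°
rotate_crank_by(+62°): θ ← 103° +62° = 165°
crank pin P = (r cos θ, r sin θ) = (-20.284442, 5.435200)
h = r sin θ − e = 5.435200 − 19 = -13.564800
sin φ = h / L = -13.564800 / 290 = -0.04677517
φ = arcsin(-0.04677517) = -2.680998°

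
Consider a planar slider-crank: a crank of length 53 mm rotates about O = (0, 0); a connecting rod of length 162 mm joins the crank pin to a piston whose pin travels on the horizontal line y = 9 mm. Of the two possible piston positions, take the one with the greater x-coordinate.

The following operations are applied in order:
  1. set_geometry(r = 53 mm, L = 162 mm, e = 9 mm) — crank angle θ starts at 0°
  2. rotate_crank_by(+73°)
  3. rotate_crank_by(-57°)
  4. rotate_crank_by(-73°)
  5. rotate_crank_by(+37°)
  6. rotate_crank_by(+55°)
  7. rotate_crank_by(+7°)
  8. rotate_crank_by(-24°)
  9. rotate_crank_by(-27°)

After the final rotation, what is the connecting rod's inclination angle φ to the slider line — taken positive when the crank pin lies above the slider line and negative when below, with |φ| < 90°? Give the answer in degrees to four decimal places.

set_geometry: r = 53 mm, L = 162 mm, e = 9 mm; θ ← 0°
rotate_crank_by(+73°): θ ← 0° +73° = 73°
rotate_crank_by(-57°): θ ← 73° -57° = 16°
rotate_crank_by(-73°): θ ← 16° -73° = -57°
rotate_crank_by(+37°): θ ← -57° +37° = -20°
rotate_crank_by(+55°): θ ← -20° +55° = 35°
rotate_crank_by(+7°): θ ← 35° +7° = 42°
rotate_crank_by(-24°): θ ← 42° -24° = 18°
rotate_crank_by(-27°): θ ← 18° -27° = -9°
crank pin P = (r cos θ, r sin θ) = (52.347482, -8.291027)
h = r sin θ − e = -8.291027 − 9 = -17.291027
sin φ = h / L = -17.291027 / 162 = -0.10673473
φ = arcsin(-0.10673473) = -6.127121°

-6.1271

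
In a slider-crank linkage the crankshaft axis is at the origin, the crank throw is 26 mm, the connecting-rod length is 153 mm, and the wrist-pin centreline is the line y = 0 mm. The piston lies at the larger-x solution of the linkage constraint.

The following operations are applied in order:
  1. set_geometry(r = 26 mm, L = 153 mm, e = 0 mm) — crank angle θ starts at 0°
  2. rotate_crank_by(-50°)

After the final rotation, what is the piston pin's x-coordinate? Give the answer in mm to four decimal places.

set_geometry: r = 26 mm, L = 153 mm, e = 0 mm; θ ← 0°
rotate_crank_by(-50°): θ ← 0° -50° = -50°
crank pin P = (r cos θ, r sin θ) = (16.712478, -19.917156)
h = r sin θ − e = -19.917156 − 0 = -19.917156
x = r cos θ + √(L² − h²) = 16.712478 + √(23409.0 − 396.6931) = 16.712478 + 151.698078 = 168.410556

168.4106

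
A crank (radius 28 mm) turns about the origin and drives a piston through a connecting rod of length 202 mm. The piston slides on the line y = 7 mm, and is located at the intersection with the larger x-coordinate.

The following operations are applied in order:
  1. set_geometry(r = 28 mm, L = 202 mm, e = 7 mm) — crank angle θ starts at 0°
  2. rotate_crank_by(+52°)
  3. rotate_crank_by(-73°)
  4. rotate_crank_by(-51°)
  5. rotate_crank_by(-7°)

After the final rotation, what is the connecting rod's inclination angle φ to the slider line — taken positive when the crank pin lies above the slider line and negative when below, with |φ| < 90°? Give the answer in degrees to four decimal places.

set_geometry: r = 28 mm, L = 202 mm, e = 7 mm; θ ← 0°
rotate_crank_by(+52°): θ ← 0° +52° = 52°
rotate_crank_by(-73°): θ ← 52° -73° = -21°
rotate_crank_by(-51°): θ ← -21° -51° = -72°
rotate_crank_by(-7°): θ ← -72° -7° = -79°
crank pin P = (r cos θ, r sin θ) = (5.342652, -27.485561)
h = r sin θ − e = -27.485561 − 7 = -34.485561
sin φ = h / L = -34.485561 / 202 = -0.17072060
φ = arcsin(-0.17072060) = -9.829719°

-9.8297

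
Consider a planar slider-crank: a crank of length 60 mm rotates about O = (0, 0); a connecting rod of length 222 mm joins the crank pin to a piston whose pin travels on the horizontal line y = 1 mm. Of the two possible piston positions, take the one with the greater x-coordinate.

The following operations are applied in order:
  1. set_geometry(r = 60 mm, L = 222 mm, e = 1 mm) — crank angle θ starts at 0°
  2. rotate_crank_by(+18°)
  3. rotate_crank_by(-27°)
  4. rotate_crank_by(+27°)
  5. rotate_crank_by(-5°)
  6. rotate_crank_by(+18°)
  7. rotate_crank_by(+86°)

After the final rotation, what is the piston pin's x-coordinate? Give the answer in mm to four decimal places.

set_geometry: r = 60 mm, L = 222 mm, e = 1 mm; θ ← 0°
rotate_crank_by(+18°): θ ← 0° +18° = 18°
rotate_crank_by(-27°): θ ← 18° -27° = -9°
rotate_crank_by(+27°): θ ← -9° +27° = 18°
rotate_crank_by(-5°): θ ← 18° -5° = 13°
rotate_crank_by(+18°): θ ← 13° +18° = 31°
rotate_crank_by(+86°): θ ← 31° +86° = 117°
crank pin P = (r cos θ, r sin θ) = (-27.239430, 53.460391)
h = r sin θ − e = 53.460391 − 1 = 52.460391
x = r cos θ + √(L² − h²) = -27.239430 + √(49284.0 − 2752.0927) = -27.239430 + 215.712557 = 188.473127

188.4731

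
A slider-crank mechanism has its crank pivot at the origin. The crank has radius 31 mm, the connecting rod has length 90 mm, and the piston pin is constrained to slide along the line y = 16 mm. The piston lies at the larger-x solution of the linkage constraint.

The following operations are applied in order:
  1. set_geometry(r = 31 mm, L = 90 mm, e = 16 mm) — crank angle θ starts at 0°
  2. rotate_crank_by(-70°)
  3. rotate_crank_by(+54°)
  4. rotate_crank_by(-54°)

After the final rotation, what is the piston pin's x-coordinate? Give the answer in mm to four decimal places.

88.4694

set_geometry: r = 31 mm, L = 90 mm, e = 16 mm; θ ← 0°
rotate_crank_by(-70°): θ ← 0° -70° = -70°
rotate_crank_by(+54°): θ ← -70° +54° = -16°
rotate_crank_by(-54°): θ ← -16° -54° = -70°
crank pin P = (r cos θ, r sin θ) = (10.602624, -29.130471)
h = r sin θ − e = -29.130471 − 16 = -45.130471
x = r cos θ + √(L² − h²) = 10.602624 + √(8100.0 − 2036.7594) = 10.602624 + 77.866813 = 88.469437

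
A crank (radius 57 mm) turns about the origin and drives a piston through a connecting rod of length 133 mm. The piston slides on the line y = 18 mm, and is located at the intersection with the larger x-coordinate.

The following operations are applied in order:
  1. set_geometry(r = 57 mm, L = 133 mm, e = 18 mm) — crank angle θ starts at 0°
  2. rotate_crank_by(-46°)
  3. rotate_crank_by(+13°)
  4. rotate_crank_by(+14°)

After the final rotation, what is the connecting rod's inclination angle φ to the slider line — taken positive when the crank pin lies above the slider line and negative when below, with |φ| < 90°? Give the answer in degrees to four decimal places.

set_geometry: r = 57 mm, L = 133 mm, e = 18 mm; θ ← 0°
rotate_crank_by(-46°): θ ← 0° -46° = -46°
rotate_crank_by(+13°): θ ← -46° +13° = -33°
rotate_crank_by(+14°): θ ← -33° +14° = -19°
crank pin P = (r cos θ, r sin θ) = (53.894559, -18.557385)
h = r sin θ − e = -18.557385 − 18 = -36.557385
sin φ = h / L = -36.557385 / 133 = -0.27486755
φ = arcsin(-0.27486755) = -15.954121°

-15.9541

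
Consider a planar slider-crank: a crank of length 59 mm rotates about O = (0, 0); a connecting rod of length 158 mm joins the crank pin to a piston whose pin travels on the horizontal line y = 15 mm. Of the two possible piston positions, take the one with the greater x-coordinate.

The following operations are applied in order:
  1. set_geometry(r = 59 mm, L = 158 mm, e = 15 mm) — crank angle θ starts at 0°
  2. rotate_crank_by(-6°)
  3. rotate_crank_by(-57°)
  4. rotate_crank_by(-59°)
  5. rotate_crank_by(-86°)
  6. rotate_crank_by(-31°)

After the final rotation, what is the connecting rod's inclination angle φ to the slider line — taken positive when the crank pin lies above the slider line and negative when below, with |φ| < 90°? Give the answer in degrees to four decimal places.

set_geometry: r = 59 mm, L = 158 mm, e = 15 mm; θ ← 0°
rotate_crank_by(-6°): θ ← 0° -6° = -6°
rotate_crank_by(-57°): θ ← -6° -57° = -63°
rotate_crank_by(-59°): θ ← -63° -59° = -122°
rotate_crank_by(-86°): θ ← -122° -86° = -208°
rotate_crank_by(-31°): θ ← -208° -31° = -239°
crank pin P = (r cos θ, r sin θ) = (-30.387246, 50.572871)
h = r sin θ − e = 50.572871 − 15 = 35.572871
sin φ = h / L = 35.572871 / 158 = 0.22514475
φ = arcsin(0.22514475) = 13.011390°

13.0114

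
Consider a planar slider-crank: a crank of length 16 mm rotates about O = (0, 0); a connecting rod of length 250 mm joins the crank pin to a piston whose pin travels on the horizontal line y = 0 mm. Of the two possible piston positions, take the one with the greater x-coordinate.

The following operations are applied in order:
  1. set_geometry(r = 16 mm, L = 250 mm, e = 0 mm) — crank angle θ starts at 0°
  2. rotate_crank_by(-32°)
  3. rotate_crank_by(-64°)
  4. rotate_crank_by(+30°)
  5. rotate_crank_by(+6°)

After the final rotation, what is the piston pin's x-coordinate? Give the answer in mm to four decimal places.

257.6157

set_geometry: r = 16 mm, L = 250 mm, e = 0 mm; θ ← 0°
rotate_crank_by(-32°): θ ← 0° -32° = -32°
rotate_crank_by(-64°): θ ← -32° -64° = -96°
rotate_crank_by(+30°): θ ← -96° +30° = -66°
rotate_crank_by(+6°): θ ← -66° +6° = -60°
crank pin P = (r cos θ, r sin θ) = (8.000000, -13.856406)
h = r sin θ − e = -13.856406 − 0 = -13.856406
x = r cos θ + √(L² − h²) = 8.000000 + √(62500.0 − 192.0000) = 8.000000 + 249.615705 = 257.615705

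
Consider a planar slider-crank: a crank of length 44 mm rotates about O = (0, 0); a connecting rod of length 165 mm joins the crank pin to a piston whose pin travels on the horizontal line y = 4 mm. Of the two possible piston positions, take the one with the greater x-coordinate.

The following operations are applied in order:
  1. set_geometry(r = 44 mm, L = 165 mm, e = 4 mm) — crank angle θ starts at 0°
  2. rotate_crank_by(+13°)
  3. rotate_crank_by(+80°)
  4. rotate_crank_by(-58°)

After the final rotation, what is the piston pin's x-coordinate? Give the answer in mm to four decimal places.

199.6702

set_geometry: r = 44 mm, L = 165 mm, e = 4 mm; θ ← 0°
rotate_crank_by(+13°): θ ← 0° +13° = 13°
rotate_crank_by(+80°): θ ← 13° +80° = 93°
rotate_crank_by(-58°): θ ← 93° -58° = 35°
crank pin P = (r cos θ, r sin θ) = (36.042690, 25.237363)
h = r sin θ − e = 25.237363 − 4 = 21.237363
x = r cos θ + √(L² − h²) = 36.042690 + √(27225.0 − 451.0256) = 36.042690 + 163.627548 = 199.670238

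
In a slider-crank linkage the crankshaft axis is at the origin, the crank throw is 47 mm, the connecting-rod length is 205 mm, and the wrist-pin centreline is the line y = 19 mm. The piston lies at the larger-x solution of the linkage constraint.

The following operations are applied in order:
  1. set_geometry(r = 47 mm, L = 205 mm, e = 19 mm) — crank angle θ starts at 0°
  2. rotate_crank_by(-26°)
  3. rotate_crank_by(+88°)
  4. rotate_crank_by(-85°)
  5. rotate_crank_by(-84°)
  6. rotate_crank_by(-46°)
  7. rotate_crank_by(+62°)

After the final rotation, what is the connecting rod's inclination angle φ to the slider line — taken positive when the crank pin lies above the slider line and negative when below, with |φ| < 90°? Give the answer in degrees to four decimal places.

set_geometry: r = 47 mm, L = 205 mm, e = 19 mm; θ ← 0°
rotate_crank_by(-26°): θ ← 0° -26° = -26°
rotate_crank_by(+88°): θ ← -26° +88° = 62°
rotate_crank_by(-85°): θ ← 62° -85° = -23°
rotate_crank_by(-84°): θ ← -23° -84° = -107°
rotate_crank_by(-46°): θ ← -107° -46° = -153°
rotate_crank_by(+62°): θ ← -153° +62° = -91°
crank pin P = (r cos θ, r sin θ) = (-0.820263, -46.992842)
h = r sin θ − e = -46.992842 − 19 = -65.992842
sin φ = h / L = -65.992842 / 205 = -0.32191630
φ = arcsin(-0.32191630) = -18.778854°

-18.7789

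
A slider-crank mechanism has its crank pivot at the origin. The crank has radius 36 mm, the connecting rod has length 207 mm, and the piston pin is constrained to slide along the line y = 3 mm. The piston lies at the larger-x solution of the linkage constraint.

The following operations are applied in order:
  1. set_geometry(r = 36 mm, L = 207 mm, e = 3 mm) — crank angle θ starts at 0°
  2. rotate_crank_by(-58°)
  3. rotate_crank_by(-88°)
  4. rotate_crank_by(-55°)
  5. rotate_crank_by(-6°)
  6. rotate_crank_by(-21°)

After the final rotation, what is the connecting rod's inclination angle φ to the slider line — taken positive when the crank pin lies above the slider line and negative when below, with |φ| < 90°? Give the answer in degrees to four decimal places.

6.5892

set_geometry: r = 36 mm, L = 207 mm, e = 3 mm; θ ← 0°
rotate_crank_by(-58°): θ ← 0° -58° = -58°
rotate_crank_by(-88°): θ ← -58° -88° = -146°
rotate_crank_by(-55°): θ ← -146° -55° = -201°
rotate_crank_by(-6°): θ ← -201° -6° = -207°
rotate_crank_by(-21°): θ ← -207° -21° = -228°
crank pin P = (r cos θ, r sin θ) = (-24.088702, 26.753214)
h = r sin θ − e = 26.753214 − 3 = 23.753214
sin φ = h / L = 23.753214 / 207 = 0.11474982
φ = arcsin(0.11474982) = 6.589196°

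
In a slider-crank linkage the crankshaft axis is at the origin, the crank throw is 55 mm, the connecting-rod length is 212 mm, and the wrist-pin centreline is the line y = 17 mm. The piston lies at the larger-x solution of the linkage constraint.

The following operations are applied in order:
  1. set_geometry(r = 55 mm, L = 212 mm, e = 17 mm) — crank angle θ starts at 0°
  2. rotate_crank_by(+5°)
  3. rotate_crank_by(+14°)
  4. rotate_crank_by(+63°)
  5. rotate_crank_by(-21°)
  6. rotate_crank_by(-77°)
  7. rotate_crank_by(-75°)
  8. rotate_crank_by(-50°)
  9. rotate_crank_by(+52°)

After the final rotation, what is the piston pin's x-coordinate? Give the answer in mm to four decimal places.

set_geometry: r = 55 mm, L = 212 mm, e = 17 mm; θ ← 0°
rotate_crank_by(+5°): θ ← 0° +5° = 5°
rotate_crank_by(+14°): θ ← 5° +14° = 19°
rotate_crank_by(+63°): θ ← 19° +63° = 82°
rotate_crank_by(-21°): θ ← 82° -21° = 61°
rotate_crank_by(-77°): θ ← 61° -77° = -16°
rotate_crank_by(-75°): θ ← -16° -75° = -91°
rotate_crank_by(-50°): θ ← -91° -50° = -141°
rotate_crank_by(+52°): θ ← -141° +52° = -89°
crank pin P = (r cos θ, r sin θ) = (0.959882, -54.991623)
h = r sin θ − e = -54.991623 − 17 = -71.991623
x = r cos θ + √(L² − h²) = 0.959882 + √(44944.0 − 5182.7938) = 0.959882 + 199.402122 = 200.362004

200.3620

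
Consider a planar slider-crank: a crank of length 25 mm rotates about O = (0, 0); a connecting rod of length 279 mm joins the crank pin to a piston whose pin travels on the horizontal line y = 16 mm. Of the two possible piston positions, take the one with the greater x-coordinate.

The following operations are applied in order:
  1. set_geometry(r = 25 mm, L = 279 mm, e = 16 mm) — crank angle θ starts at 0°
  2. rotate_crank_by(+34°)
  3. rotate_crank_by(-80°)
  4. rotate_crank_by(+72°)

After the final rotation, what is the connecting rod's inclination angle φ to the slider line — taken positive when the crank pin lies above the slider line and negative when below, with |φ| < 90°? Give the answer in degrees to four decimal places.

-1.0352

set_geometry: r = 25 mm, L = 279 mm, e = 16 mm; θ ← 0°
rotate_crank_by(+34°): θ ← 0° +34° = 34°
rotate_crank_by(-80°): θ ← 34° -80° = -46°
rotate_crank_by(+72°): θ ← -46° +72° = 26°
crank pin P = (r cos θ, r sin θ) = (22.469851, 10.959279)
h = r sin θ − e = 10.959279 − 16 = -5.040721
sin φ = h / L = -5.040721 / 279 = -0.01806710
φ = arcsin(-0.01806710) = -1.035225°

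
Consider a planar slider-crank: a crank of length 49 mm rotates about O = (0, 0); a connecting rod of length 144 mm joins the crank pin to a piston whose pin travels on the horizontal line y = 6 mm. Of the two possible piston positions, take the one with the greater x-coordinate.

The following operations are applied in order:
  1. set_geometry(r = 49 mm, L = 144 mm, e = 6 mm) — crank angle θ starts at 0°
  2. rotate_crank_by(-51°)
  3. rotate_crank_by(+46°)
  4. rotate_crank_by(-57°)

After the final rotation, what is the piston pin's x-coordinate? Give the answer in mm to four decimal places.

158.3149

set_geometry: r = 49 mm, L = 144 mm, e = 6 mm; θ ← 0°
rotate_crank_by(-51°): θ ← 0° -51° = -51°
rotate_crank_by(+46°): θ ← -51° +46° = -5°
rotate_crank_by(-57°): θ ← -5° -57° = -62°
crank pin P = (r cos θ, r sin θ) = (23.004107, -43.264432)
h = r sin θ − e = -43.264432 − 6 = -49.264432
x = r cos θ + √(L² − h²) = 23.004107 + √(20736.0 − 2426.9843) = 23.004107 + 135.310812 = 158.314918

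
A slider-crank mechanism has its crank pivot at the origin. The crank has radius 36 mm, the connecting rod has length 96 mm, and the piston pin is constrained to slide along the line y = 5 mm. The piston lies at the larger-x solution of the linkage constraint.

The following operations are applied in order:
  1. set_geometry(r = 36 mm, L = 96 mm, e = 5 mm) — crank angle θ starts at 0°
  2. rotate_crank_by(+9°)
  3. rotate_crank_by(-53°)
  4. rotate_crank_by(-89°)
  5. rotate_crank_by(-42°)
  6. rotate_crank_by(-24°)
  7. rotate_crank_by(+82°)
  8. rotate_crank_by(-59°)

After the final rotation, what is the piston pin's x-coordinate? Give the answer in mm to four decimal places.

59.7934

set_geometry: r = 36 mm, L = 96 mm, e = 5 mm; θ ← 0°
rotate_crank_by(+9°): θ ← 0° +9° = 9°
rotate_crank_by(-53°): θ ← 9° -53° = -44°
rotate_crank_by(-89°): θ ← -44° -89° = -133°
rotate_crank_by(-42°): θ ← -133° -42° = -175°
rotate_crank_by(-24°): θ ← -175° -24° = -199°
rotate_crank_by(+82°): θ ← -199° +82° = -117°
rotate_crank_by(-59°): θ ← -117° -59° = -176°
crank pin P = (r cos θ, r sin θ) = (-35.912306, -2.511233)
h = r sin θ − e = -2.511233 − 5 = -7.511233
x = r cos θ + √(L² − h²) = -35.912306 + √(9216.0 − 56.4186) = -35.912306 + 95.705702 = 59.793396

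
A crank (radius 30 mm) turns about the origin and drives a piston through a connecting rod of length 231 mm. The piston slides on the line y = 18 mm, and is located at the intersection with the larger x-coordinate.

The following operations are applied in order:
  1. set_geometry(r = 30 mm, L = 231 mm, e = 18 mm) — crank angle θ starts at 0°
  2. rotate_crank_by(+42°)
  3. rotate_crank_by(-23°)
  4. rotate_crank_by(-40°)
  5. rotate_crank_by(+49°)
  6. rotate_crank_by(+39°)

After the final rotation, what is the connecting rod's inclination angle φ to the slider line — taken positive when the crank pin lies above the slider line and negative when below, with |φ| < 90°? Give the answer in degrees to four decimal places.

set_geometry: r = 30 mm, L = 231 mm, e = 18 mm; θ ← 0°
rotate_crank_by(+42°): θ ← 0° +42° = 42°
rotate_crank_by(-23°): θ ← 42° -23° = 19°
rotate_crank_by(-40°): θ ← 19° -40° = -21°
rotate_crank_by(+49°): θ ← -21° +49° = 28°
rotate_crank_by(+39°): θ ← 28° +39° = 67°
crank pin P = (r cos θ, r sin θ) = (11.721934, 27.615146)
h = r sin θ − e = 27.615146 − 18 = 9.615146
sin φ = h / L = 9.615146 / 231 = 0.04162401
φ = arcsin(0.04162401) = 2.385569°

2.3856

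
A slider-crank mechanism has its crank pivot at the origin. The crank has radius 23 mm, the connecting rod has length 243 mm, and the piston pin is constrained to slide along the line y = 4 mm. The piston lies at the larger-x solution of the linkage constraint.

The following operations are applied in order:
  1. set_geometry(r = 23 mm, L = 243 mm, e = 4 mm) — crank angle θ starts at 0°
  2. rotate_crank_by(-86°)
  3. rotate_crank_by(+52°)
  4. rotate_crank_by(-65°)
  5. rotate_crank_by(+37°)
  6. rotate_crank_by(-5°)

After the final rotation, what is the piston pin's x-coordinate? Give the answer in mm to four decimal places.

250.6796

set_geometry: r = 23 mm, L = 243 mm, e = 4 mm; θ ← 0°
rotate_crank_by(-86°): θ ← 0° -86° = -86°
rotate_crank_by(+52°): θ ← -86° +52° = -34°
rotate_crank_by(-65°): θ ← -34° -65° = -99°
rotate_crank_by(+37°): θ ← -99° +37° = -62°
rotate_crank_by(-5°): θ ← -62° -5° = -67°
crank pin P = (r cos θ, r sin θ) = (8.986816, -21.171612)
h = r sin θ − e = -21.171612 − 4 = -25.171612
x = r cos θ + √(L² − h²) = 8.986816 + √(59049.0 − 633.6100) = 8.986816 + 241.692759 = 250.679575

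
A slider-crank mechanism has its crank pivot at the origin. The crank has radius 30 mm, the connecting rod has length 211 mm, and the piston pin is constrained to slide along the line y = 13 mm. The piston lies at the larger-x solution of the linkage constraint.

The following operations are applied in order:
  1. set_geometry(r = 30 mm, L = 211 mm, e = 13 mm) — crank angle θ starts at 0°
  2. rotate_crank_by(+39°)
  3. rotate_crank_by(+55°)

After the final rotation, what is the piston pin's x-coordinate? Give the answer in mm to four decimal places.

208.2273

set_geometry: r = 30 mm, L = 211 mm, e = 13 mm; θ ← 0°
rotate_crank_by(+39°): θ ← 0° +39° = 39°
rotate_crank_by(+55°): θ ← 39° +55° = 94°
crank pin P = (r cos θ, r sin θ) = (-2.092694, 29.926922)
h = r sin θ − e = 29.926922 − 13 = 16.926922
x = r cos θ + √(L² − h²) = -2.092694 + √(44521.0 − 286.5207) = -2.092694 + 210.319945 = 208.227251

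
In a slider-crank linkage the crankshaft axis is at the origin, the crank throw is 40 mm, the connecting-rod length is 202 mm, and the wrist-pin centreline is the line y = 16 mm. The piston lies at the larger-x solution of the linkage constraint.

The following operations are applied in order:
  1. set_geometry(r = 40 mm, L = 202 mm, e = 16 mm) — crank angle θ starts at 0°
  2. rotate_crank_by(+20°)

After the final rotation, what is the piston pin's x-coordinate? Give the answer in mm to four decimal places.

set_geometry: r = 40 mm, L = 202 mm, e = 16 mm; θ ← 0°
rotate_crank_by(+20°): θ ← 0° +20° = 20°
crank pin P = (r cos θ, r sin θ) = (37.587705, 13.680806)
h = r sin θ − e = 13.680806 − 16 = -2.319194
x = r cos θ + √(L² − h²) = 37.587705 + √(40804.0 − 5.3787) = 37.587705 + 201.986686 = 239.574391

239.5744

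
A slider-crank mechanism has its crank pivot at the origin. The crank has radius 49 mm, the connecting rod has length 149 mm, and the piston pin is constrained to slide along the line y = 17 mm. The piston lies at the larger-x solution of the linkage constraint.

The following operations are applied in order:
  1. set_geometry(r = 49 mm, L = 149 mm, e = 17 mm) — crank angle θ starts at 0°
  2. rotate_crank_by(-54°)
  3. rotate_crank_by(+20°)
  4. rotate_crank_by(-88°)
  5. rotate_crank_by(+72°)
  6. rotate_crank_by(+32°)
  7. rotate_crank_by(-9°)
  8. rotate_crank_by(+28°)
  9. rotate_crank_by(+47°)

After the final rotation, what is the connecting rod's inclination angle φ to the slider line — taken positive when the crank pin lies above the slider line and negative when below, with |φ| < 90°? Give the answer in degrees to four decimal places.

set_geometry: r = 49 mm, L = 149 mm, e = 17 mm; θ ← 0°
rotate_crank_by(-54°): θ ← 0° -54° = -54°
rotate_crank_by(+20°): θ ← -54° +20° = -34°
rotate_crank_by(-88°): θ ← -34° -88° = -122°
rotate_crank_by(+72°): θ ← -122° +72° = -50°
rotate_crank_by(+32°): θ ← -50° +32° = -18°
rotate_crank_by(-9°): θ ← -18° -9° = -27°
rotate_crank_by(+28°): θ ← -27° +28° = 1°
rotate_crank_by(+47°): θ ← 1° +47° = 48°
crank pin P = (r cos θ, r sin θ) = (32.787400, 36.414096)
h = r sin θ − e = 36.414096 − 17 = 19.414096
sin φ = h / L = 19.414096 / 149 = 0.13029595
φ = arcsin(0.13029595) = 7.486694°

7.4867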